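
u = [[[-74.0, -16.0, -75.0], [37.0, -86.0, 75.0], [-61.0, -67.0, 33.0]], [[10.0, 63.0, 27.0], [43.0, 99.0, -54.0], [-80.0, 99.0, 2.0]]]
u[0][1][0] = 37.0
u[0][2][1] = -67.0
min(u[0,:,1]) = -86.0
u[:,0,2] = [-75.0, 27.0]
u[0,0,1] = -16.0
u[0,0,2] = -75.0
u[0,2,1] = -67.0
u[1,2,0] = -80.0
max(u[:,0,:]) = 63.0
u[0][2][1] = -67.0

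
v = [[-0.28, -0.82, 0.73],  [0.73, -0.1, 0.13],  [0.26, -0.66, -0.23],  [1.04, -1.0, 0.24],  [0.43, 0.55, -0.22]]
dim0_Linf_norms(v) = [1.04, 1.0, 0.73]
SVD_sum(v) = [[0.37, -0.58, 0.19], [0.26, -0.4, 0.13], [0.32, -0.50, 0.16], [0.74, -1.15, 0.37], [-0.15, 0.23, -0.07]] + [[-0.7, -0.34, 0.34], [0.42, 0.20, -0.20], [0.04, 0.02, -0.02], [0.30, 0.14, -0.15], [0.55, 0.26, -0.27]] + [[0.05,0.10,0.2], [0.05,0.10,0.20], [-0.09,-0.18,-0.37], [0.0,0.01,0.01], [0.03,0.06,0.12]]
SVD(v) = [[0.4, 0.68, 0.41], [0.28, -0.41, 0.42], [0.34, -0.03, -0.77], [0.79, -0.29, 0.02], [-0.16, -0.53, 0.25]] @ diag([1.7923065332119519, 1.247266457419784, 0.5536819260200349]) @ [[0.52, -0.81, 0.26], [-0.82, -0.40, 0.4], [0.22, 0.43, 0.88]]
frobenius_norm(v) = 2.25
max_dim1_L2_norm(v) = 1.46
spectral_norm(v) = 1.79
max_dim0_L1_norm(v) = 3.13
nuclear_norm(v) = 3.59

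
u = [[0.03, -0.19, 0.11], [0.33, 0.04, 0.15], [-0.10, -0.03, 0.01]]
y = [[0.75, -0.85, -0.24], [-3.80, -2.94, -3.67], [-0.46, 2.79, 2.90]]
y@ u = [[-0.23,-0.17,-0.05], [-0.72,0.71,-0.9], [0.62,0.11,0.40]]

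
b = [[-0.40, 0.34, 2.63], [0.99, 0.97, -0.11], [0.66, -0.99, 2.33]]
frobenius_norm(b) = 4.00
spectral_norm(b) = 3.55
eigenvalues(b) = [-1.34, 1.88, 2.36]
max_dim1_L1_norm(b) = 3.98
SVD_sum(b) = [[0.08, -0.36, 2.51], [-0.01, 0.03, -0.21], [0.08, -0.35, 2.44]] + [[0.19, 0.32, 0.04], [0.66, 1.13, 0.14], [-0.13, -0.23, -0.03]] + [[-0.67, 0.38, 0.08], [0.33, -0.19, -0.04], [0.72, -0.41, -0.08]]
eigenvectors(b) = [[0.88, -0.63, 0.65],[-0.39, -0.63, 0.41],[-0.26, -0.46, 0.63]]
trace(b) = 2.90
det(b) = -5.93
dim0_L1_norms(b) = [2.05, 2.3, 5.07]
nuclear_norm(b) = 6.14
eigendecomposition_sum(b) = [[-0.94, 0.43, 0.69], [0.42, -0.19, -0.3], [0.28, -0.13, -0.21]] + [[0.62, 3.3, -2.8],[0.62, 3.31, -2.81],[0.46, 2.42, -2.06]] + [[-0.08, -3.39, 4.74],[-0.05, -2.15, 3.01],[-0.08, -3.28, 4.59]]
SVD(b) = [[0.72,0.27,-0.65], [-0.06,0.94,0.32], [0.7,-0.19,0.69]] @ diag([3.5479445790391497, 1.3954752386810827, 1.1978890275374772]) @ [[0.03, -0.14, 0.99], [0.50, 0.86, 0.11], [0.86, -0.49, -0.10]]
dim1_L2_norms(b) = [2.68, 1.39, 2.62]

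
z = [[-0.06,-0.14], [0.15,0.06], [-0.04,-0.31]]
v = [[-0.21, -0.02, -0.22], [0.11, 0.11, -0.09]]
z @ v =[[-0.00,  -0.01,  0.03], [-0.02,  0.00,  -0.04], [-0.03,  -0.03,  0.04]]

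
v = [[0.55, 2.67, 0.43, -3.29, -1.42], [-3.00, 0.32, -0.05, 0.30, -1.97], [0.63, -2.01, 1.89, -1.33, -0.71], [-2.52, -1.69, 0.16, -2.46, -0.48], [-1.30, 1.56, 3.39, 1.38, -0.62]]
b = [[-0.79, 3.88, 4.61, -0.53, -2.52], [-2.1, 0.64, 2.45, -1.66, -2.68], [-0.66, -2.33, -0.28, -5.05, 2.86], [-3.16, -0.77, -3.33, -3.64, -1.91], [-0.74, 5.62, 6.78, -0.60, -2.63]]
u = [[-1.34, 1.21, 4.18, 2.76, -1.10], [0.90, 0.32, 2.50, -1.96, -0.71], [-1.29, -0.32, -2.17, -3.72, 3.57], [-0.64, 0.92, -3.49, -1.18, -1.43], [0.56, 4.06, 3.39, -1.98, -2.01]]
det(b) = -99.15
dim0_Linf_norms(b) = [3.16, 5.62, 6.78, 5.05, 2.86]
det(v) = -415.72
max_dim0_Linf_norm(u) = 4.18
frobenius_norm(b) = 15.10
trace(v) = -0.32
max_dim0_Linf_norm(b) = 6.78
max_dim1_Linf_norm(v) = 3.39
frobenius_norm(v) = 8.79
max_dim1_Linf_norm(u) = 4.18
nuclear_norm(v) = 18.49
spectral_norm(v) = 5.07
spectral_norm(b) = 12.20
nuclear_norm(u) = 21.67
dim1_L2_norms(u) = [5.44, 3.39, 5.75, 4.11, 6.02]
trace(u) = -6.38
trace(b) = -6.70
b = v + u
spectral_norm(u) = 8.44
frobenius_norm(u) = 11.28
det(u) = 475.66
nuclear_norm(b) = 26.07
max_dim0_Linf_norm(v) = 3.39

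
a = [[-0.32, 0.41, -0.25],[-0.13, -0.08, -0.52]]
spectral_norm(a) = 0.67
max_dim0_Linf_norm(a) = 0.52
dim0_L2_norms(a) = [0.35, 0.42, 0.58]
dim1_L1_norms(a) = [0.98, 0.73]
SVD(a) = [[-0.76, -0.66],[-0.66, 0.76]] @ diag([0.6734493528327907, 0.416132153491046]) @ [[0.49, -0.38, 0.79], [0.27, -0.79, -0.55]]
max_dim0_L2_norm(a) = 0.58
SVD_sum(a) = [[-0.25, 0.19, -0.4], [-0.21, 0.17, -0.35]] + [[-0.07, 0.22, 0.15], [0.08, -0.25, -0.17]]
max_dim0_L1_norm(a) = 0.77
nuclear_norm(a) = 1.09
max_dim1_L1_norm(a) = 0.98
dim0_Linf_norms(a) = [0.32, 0.41, 0.52]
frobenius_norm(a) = 0.79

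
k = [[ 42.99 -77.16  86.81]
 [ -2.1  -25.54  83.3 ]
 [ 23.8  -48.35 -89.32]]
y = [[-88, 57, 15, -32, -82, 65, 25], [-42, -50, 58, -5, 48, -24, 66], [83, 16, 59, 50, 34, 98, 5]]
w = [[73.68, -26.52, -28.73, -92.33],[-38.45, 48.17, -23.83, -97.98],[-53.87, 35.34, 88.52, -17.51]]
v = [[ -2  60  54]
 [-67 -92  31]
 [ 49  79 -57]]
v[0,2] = 54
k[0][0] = 42.99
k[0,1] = -77.16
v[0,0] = -2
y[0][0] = -88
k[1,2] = 83.3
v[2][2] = -57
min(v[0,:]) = -2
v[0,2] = 54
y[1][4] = 48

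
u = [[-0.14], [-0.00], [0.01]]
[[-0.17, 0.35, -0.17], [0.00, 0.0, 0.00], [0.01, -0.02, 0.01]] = u @ [[1.20, -2.5, 1.23]]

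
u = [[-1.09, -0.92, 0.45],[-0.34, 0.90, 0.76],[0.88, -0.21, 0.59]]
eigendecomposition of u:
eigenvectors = [[(0.9+0j),(0.27-0.21j),(0.27+0.21j)],[(0.24+0j),(-0.7+0j),-0.70-0.00j],[-0.35+0.00j,(0.07-0.62j),0.07+0.62j]]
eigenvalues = [(-1.51+0j), (0.96+0.57j), (0.96-0.57j)]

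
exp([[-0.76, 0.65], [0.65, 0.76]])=[[0.65, 0.76], [0.76, 2.44]]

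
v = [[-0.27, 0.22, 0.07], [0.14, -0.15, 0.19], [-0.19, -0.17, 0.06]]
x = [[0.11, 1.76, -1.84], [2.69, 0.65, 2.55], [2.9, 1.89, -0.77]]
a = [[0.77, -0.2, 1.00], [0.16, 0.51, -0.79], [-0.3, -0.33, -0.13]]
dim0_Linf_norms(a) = [0.77, 0.51, 1.0]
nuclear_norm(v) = 0.86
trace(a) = 1.15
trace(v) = -0.36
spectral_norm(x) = 4.53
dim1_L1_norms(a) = [1.97, 1.46, 0.76]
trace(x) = -0.01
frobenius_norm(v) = 0.52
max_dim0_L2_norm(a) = 1.28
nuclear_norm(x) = 8.68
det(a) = -0.20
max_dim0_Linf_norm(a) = 1.0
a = v @ x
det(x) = 10.19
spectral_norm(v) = 0.41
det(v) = -0.02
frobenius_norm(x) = 5.76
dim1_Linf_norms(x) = [1.84, 2.69, 2.9]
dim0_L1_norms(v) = [0.6, 0.54, 0.32]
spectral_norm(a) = 1.46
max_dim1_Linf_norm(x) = 2.9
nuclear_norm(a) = 2.41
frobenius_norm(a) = 1.66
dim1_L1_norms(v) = [0.56, 0.48, 0.42]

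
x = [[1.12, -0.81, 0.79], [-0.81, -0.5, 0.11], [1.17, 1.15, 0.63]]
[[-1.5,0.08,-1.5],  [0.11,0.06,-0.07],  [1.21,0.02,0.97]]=x@[[-0.92, -0.04, -0.67], [1.48, -0.02, 1.31], [0.92, 0.14, 0.39]]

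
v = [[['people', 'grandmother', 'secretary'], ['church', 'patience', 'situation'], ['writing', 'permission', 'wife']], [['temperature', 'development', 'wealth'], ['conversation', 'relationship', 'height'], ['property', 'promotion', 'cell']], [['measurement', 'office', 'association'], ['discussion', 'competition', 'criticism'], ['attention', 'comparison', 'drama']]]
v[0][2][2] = 'wife'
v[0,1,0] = 'church'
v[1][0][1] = 'development'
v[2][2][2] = 'drama'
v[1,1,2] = 'height'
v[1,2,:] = ['property', 'promotion', 'cell']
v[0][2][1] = 'permission'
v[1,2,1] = 'promotion'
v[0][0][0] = 'people'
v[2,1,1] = 'competition'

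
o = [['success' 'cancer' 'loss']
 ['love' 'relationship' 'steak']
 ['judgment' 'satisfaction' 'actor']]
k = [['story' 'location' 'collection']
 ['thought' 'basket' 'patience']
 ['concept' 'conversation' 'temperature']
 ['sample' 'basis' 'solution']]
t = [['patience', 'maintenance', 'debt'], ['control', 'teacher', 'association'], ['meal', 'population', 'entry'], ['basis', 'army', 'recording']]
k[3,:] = ['sample', 'basis', 'solution']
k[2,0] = 'concept'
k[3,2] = 'solution'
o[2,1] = 'satisfaction'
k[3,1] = 'basis'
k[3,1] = 'basis'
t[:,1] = ['maintenance', 'teacher', 'population', 'army']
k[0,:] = ['story', 'location', 'collection']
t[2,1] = 'population'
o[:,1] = ['cancer', 'relationship', 'satisfaction']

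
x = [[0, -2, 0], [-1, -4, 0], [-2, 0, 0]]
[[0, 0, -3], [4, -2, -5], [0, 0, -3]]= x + [[0, 2, -3], [5, 2, -5], [2, 0, -3]]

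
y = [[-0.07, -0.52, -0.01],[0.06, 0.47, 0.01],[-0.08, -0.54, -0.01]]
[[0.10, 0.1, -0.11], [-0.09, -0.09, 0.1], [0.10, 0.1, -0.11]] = y @ [[-0.02, 0.15, 0.15], [-0.18, -0.21, 0.19], [-0.18, -0.08, -0.13]]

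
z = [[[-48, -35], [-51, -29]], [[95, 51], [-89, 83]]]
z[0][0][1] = -35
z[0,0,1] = -35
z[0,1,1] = -29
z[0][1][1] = -29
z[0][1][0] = -51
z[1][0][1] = 51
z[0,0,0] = -48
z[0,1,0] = -51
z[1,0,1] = 51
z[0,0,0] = -48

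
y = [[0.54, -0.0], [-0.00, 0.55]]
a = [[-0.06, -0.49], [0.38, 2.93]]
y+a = [[0.48,-0.49], [0.38,3.48]]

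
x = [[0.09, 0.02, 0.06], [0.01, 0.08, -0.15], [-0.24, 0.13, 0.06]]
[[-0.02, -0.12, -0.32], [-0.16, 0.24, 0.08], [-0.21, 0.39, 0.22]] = x @ [[0.02, -1.07, -2.17], [-1.67, 1.47, -1.61], [0.2, -0.90, -1.55]]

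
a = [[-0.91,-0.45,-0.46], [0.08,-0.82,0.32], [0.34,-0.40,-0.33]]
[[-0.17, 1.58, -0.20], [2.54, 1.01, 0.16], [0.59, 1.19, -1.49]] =a @ [[0.53, -0.08, -1.30], [-2.40, -1.82, 0.62], [1.67, -1.49, 2.41]]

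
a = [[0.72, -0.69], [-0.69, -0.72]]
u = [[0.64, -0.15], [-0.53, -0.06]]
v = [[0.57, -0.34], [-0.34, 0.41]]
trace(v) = 0.98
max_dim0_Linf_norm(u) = 0.64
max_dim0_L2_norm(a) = 1.0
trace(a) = 0.00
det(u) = -0.12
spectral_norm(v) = 0.84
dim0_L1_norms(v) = [0.91, 0.75]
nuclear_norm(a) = 1.99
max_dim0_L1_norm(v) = 0.91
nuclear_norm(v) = 0.98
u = v @ a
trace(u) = 0.58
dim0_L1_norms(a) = [1.41, 1.41]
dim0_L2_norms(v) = [0.66, 0.53]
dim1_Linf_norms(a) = [0.72, 0.72]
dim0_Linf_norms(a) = [0.72, 0.72]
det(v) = 0.12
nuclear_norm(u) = 0.98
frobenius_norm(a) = 1.41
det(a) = -0.99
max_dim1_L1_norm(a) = 1.41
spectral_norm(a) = 1.00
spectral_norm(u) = 0.83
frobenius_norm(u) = 0.85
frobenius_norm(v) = 0.85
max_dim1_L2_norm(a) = 1.0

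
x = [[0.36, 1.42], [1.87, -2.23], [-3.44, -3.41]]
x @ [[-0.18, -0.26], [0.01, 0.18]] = [[-0.05, 0.16],[-0.36, -0.89],[0.59, 0.28]]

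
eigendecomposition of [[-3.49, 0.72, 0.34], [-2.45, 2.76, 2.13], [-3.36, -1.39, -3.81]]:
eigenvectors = [[0.04+0.13j, 0.04-0.13j, (-0.11+0j)], [0.34+0.09j, 0.34-0.09j, (-0.95+0j)], [-0.93+0.00j, -0.93-0.00j, 0.30+0.00j]]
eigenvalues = [(-3.17+0.62j), (-3.17-0.62j), (1.8+0j)]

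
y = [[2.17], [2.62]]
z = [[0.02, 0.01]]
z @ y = [[0.07]]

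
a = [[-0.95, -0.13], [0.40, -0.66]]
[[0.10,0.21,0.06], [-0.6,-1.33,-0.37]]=a@[[-0.21, -0.46, -0.13], [0.78, 1.73, 0.48]]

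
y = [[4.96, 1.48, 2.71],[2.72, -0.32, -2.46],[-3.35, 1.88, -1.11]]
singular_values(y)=[6.83, 3.49, 2.19]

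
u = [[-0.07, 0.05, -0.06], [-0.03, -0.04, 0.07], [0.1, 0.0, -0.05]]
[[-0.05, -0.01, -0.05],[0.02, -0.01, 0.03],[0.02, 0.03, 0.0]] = u@ [[0.33,0.18,0.18], [-0.35,-0.30,-0.36], [0.2,-0.30,0.32]]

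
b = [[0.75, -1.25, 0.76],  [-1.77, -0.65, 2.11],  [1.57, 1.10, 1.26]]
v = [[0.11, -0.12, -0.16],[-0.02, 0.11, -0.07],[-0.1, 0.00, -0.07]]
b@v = [[0.03,-0.23,-0.09], [-0.39,0.14,0.18], [0.02,-0.07,-0.42]]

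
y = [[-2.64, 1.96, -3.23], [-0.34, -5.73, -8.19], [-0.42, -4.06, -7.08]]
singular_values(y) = [13.04, 4.25, 0.25]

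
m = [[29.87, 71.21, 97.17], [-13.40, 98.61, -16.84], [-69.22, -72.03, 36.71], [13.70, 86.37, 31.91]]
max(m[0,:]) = 97.17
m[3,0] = 13.7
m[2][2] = 36.71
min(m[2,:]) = -72.03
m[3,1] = 86.37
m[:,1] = [71.21, 98.61, -72.03, 86.37]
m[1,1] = 98.61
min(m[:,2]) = -16.84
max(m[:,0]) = 29.87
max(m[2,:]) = 36.71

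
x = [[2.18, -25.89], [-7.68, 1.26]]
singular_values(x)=[26.06, 7.53]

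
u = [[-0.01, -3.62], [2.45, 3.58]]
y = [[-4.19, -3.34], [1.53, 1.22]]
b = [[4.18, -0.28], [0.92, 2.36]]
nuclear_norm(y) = 5.70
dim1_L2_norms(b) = [4.19, 2.53]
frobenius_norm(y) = 5.70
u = y + b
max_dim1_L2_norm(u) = 4.34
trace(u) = 3.57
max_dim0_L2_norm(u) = 5.09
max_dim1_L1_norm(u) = 6.03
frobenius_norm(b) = 4.90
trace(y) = -2.97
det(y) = -0.00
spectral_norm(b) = 4.29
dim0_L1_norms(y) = [5.72, 4.56]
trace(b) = 6.54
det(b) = 10.12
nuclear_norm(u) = 7.04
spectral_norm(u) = 5.41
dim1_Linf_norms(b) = [4.18, 2.36]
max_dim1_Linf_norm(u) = 3.62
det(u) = 8.83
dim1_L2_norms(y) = [5.36, 1.96]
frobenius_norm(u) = 5.65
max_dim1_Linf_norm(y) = 4.19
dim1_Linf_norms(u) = [3.62, 3.58]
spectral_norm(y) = 5.70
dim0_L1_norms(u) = [2.46, 7.2]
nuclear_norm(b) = 6.65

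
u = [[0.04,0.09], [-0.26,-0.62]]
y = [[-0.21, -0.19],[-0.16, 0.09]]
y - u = [[-0.25, -0.28], [0.10, 0.71]]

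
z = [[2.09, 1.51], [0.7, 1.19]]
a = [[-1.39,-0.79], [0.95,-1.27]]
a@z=[[-3.46, -3.04], [1.10, -0.08]]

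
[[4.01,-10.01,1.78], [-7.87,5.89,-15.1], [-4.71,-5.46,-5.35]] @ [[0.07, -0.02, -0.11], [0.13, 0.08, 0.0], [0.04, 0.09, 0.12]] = [[-0.95, -0.72, -0.23], [-0.39, -0.73, -0.95], [-1.25, -0.82, -0.12]]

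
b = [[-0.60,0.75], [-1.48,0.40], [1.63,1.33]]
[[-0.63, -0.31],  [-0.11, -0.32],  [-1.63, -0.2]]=b@[[-0.19, 0.13], [-0.99, -0.31]]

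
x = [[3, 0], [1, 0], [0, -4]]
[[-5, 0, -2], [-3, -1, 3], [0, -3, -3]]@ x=[[-15, 8], [-10, -12], [-3, 12]]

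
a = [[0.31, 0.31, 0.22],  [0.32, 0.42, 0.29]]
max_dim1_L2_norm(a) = 0.6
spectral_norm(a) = 0.78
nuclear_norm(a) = 0.82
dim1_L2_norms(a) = [0.49, 0.6]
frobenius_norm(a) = 0.78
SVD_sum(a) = [[0.28, 0.33, 0.23], [0.34, 0.40, 0.28]] + [[0.03, -0.02, -0.01],[-0.02, 0.02, 0.01]]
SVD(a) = [[-0.63, -0.78], [-0.78, 0.63]] @ diag([0.7754088397851387, 0.047340587058727596]) @ [[-0.57, -0.67, -0.47], [-0.82, 0.52, 0.26]]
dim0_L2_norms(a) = [0.45, 0.52, 0.36]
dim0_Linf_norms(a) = [0.32, 0.42, 0.29]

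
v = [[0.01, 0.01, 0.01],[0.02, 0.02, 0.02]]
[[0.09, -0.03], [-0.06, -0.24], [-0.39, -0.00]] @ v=[[0.0, 0.0, 0.00], [-0.01, -0.01, -0.01], [-0.00, -0.0, -0.00]]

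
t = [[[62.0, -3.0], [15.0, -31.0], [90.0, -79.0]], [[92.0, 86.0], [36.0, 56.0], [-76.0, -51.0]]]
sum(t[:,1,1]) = 25.0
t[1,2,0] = -76.0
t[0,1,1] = -31.0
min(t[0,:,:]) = -79.0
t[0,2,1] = -79.0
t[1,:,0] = [92.0, 36.0, -76.0]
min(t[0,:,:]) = -79.0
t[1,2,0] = -76.0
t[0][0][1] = -3.0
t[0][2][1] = -79.0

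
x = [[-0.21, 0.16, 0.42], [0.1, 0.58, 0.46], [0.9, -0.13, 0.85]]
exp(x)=[[1.07,  0.17,  0.70], [0.46,  1.75,  1.02], [1.36,  -0.17,  2.62]]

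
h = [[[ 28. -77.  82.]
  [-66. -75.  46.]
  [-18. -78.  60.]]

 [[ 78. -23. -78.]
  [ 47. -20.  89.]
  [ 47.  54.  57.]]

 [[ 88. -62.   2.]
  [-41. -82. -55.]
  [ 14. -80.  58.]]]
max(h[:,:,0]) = 88.0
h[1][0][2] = -78.0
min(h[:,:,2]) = -78.0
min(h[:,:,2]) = -78.0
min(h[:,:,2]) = -78.0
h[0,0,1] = -77.0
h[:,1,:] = [[-66.0, -75.0, 46.0], [47.0, -20.0, 89.0], [-41.0, -82.0, -55.0]]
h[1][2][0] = 47.0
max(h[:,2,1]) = 54.0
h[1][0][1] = -23.0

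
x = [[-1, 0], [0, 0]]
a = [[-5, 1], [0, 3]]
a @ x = [[5, 0], [0, 0]]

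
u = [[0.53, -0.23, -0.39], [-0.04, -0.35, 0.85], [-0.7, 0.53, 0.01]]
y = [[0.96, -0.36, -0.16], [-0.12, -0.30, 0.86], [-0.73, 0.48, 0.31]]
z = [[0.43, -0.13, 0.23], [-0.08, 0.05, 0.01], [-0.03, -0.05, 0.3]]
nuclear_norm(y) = 2.47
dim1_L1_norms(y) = [1.48, 1.28, 1.52]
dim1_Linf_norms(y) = [0.96, 0.86, 0.73]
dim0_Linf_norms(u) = [0.7, 0.53, 0.85]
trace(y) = 0.97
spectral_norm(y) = 1.40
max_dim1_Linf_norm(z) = 0.43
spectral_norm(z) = 0.53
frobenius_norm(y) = 1.67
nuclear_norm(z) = 0.84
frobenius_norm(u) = 1.45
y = z + u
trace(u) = 0.19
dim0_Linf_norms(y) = [0.96, 0.48, 0.86]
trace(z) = 0.78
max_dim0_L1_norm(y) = 1.81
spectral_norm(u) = 1.07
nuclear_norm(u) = 2.05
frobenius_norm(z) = 0.60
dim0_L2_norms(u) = [0.88, 0.68, 0.94]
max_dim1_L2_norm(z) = 0.5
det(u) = -0.00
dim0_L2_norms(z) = [0.44, 0.15, 0.38]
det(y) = -0.23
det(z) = 0.00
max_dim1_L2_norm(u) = 0.92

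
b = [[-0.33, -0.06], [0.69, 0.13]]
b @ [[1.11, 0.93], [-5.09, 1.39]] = [[-0.06,-0.39], [0.10,0.82]]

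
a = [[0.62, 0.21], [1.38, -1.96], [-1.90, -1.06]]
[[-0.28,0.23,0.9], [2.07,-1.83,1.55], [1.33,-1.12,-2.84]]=a@ [[-0.08,0.05,1.39], [-1.11,0.97,0.19]]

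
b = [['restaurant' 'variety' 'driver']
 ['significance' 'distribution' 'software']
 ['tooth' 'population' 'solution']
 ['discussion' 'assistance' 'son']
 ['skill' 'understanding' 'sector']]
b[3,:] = ['discussion', 'assistance', 'son']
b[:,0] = ['restaurant', 'significance', 'tooth', 'discussion', 'skill']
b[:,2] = ['driver', 'software', 'solution', 'son', 'sector']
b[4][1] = 'understanding'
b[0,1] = 'variety'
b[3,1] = 'assistance'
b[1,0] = 'significance'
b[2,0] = 'tooth'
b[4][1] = 'understanding'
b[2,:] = ['tooth', 'population', 'solution']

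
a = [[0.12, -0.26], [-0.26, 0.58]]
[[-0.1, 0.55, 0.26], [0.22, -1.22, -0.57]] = a @ [[-0.92, -0.31, 1.89], [-0.03, -2.25, -0.13]]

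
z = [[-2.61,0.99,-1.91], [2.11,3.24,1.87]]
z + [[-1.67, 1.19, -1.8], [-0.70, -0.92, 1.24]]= [[-4.28, 2.18, -3.71], [1.41, 2.32, 3.11]]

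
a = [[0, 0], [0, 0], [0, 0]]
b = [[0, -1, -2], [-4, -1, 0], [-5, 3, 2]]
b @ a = [[0, 0], [0, 0], [0, 0]]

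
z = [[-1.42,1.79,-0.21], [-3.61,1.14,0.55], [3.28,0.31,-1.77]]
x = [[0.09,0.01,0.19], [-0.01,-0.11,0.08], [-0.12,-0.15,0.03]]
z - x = [[-1.51, 1.78, -0.4], [-3.60, 1.25, 0.47], [3.40, 0.46, -1.80]]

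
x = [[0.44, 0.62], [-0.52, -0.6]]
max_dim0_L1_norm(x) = 1.22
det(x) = 0.06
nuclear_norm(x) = 1.15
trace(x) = -0.16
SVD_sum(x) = [[0.47, 0.6],[-0.49, -0.62]] + [[-0.03, 0.02], [-0.03, 0.02]]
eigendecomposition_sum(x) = [[(0.22+0.21j), (0.31+0.11j)], [-0.26-0.09j, -0.30+0.02j]] + [[0.22-0.21j,  0.31-0.11j], [(-0.26+0.09j),  -0.30-0.02j]]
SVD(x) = [[-0.69, 0.72], [0.72, 0.69]] @ diag([1.0979849727106854, 0.053188341781967345]) @ [[-0.62, -0.79], [-0.79, 0.62]]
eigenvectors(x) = [[0.74+0.00j, 0.74-0.00j],[-0.62+0.27j, (-0.62-0.27j)]]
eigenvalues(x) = [(-0.08+0.23j), (-0.08-0.23j)]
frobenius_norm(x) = 1.10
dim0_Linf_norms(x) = [0.52, 0.62]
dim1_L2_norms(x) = [0.76, 0.79]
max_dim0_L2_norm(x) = 0.86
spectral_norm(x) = 1.10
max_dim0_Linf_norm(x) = 0.62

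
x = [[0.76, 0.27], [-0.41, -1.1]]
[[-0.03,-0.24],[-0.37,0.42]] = x@ [[-0.18, -0.2], [0.40, -0.31]]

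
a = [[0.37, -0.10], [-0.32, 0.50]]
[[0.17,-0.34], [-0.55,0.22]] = a @ [[0.19, -0.98], [-0.98, -0.19]]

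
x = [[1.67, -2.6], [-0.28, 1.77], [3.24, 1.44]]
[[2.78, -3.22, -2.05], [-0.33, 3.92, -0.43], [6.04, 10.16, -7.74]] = x @ [[1.82, 2.01, -2.13], [0.1, 2.53, -0.58]]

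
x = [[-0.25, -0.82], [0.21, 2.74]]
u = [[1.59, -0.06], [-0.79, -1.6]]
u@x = [[-0.41, -1.47], [-0.14, -3.74]]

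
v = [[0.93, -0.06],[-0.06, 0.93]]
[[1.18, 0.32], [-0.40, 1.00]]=v@[[1.25,0.41],[-0.35,1.1]]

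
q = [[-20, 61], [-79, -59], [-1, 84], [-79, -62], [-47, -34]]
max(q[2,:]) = 84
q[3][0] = -79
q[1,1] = -59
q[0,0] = -20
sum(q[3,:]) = -141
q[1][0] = -79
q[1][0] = -79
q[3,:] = [-79, -62]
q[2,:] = [-1, 84]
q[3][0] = -79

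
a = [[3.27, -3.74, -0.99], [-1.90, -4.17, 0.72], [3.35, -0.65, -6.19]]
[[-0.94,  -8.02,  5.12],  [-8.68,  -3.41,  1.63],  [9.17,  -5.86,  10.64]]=a@[[1.02, -0.89, 0.24], [1.43, 1.28, -0.76], [-1.08, 0.33, -1.51]]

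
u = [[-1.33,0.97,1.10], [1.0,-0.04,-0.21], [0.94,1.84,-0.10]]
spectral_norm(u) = 2.15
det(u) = 1.45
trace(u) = -1.47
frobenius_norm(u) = 3.04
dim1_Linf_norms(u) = [1.33, 1.0, 1.84]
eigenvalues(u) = [1.08, -1.82, -0.74]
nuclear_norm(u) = 4.59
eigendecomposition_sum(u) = [[0.35,0.65,0.21], [0.2,0.37,0.12], [0.59,1.10,0.36]] + [[-1.99, -0.21, 1.25],  [1.11, 0.12, -0.70],  [-0.1, -0.01, 0.06]] + [[0.31, 0.53, -0.36],[-0.31, -0.53, 0.37],[0.44, 0.75, -0.52]]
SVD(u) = [[-0.91, -0.09, 0.4], [0.36, 0.29, 0.89], [-0.19, 0.95, -0.23]] @ diag([2.1536889946115103, 2.1226133915577683, 0.317547011431194]) @ [[0.65, -0.58, -0.49],[0.61, 0.78, -0.12],[0.45, -0.22, 0.86]]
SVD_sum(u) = [[-1.27, 1.14, 0.97], [0.5, -0.45, -0.38], [-0.27, 0.24, 0.20]] + [[-0.11,  -0.15,  0.02], [0.37,  0.47,  -0.07], [1.24,  1.58,  -0.24]] + [[0.06, -0.03, 0.11], [0.13, -0.06, 0.24], [-0.03, 0.02, -0.06]]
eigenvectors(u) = [[0.49, 0.87, 0.5], [0.28, -0.49, -0.5], [0.83, 0.04, 0.71]]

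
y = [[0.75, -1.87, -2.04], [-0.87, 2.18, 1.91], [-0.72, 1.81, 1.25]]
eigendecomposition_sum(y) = [[0.82,  -2.04,  -1.73], [-0.88,  2.2,  1.87], [-0.68,  1.70,  1.44]] + [[0.00, 0.00, -0.0], [0.00, 0.00, -0.00], [0.00, 0.00, -0.0]] + [[-0.07, 0.17, -0.31], [0.01, -0.02, 0.04], [-0.04, 0.11, -0.19]]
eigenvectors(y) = [[-0.59, 0.93, 0.84],[0.64, 0.37, -0.11],[0.49, 0.01, 0.53]]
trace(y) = 4.18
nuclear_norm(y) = 5.15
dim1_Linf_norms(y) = [2.04, 2.18, 1.81]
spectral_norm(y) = 4.75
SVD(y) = [[-0.60,-0.68,-0.41], [0.64,-0.1,-0.76], [0.48,-0.72,0.49]] @ diag([4.7513173455621205, 0.40047890960222104, 0.00035316331513390967]) @ [[-0.28, 0.71, 0.64], [0.23, -0.60, 0.77], [-0.93, -0.36, -0.01]]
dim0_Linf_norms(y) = [0.87, 2.18, 2.04]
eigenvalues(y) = [4.46, 0.0, -0.28]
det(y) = -0.00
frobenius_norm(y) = 4.77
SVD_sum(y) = [[0.81, -2.03, -1.83], [-0.86, 2.16, 1.94], [-0.65, 1.64, 1.47]] + [[-0.06, 0.16, -0.21],[-0.01, 0.02, -0.03],[-0.07, 0.17, -0.22]] + [[0.0,0.0,0.0], [0.0,0.00,0.0], [-0.00,-0.0,-0.0]]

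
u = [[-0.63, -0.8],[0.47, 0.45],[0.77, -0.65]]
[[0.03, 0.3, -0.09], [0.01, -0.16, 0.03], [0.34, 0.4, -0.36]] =u @[[0.25,0.12,-0.22], [-0.23,-0.47,0.29]]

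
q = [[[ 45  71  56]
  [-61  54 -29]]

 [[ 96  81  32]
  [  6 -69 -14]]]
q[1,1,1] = -69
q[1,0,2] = 32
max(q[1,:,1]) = 81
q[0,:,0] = [45, -61]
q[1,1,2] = -14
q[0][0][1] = 71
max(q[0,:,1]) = 71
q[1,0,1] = 81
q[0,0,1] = 71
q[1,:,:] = [[96, 81, 32], [6, -69, -14]]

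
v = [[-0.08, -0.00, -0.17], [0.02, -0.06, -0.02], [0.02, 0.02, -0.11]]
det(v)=-0.001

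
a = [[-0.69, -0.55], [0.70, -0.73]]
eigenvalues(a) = [(-0.71+0.62j), (-0.71-0.62j)]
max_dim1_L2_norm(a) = 1.01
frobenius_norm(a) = 1.34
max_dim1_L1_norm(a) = 1.43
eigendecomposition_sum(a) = [[-0.34+0.32j, -0.27-0.31j], [(0.35+0.4j), -0.36+0.30j]] + [[-0.34-0.32j,-0.27+0.31j], [0.35-0.40j,-0.36-0.30j]]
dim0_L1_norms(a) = [1.39, 1.28]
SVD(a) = [[-0.29,0.96], [0.96,0.29]] @ diag([1.0235199167200593, 0.868278169757459]) @ [[0.85, -0.53], [-0.53, -0.85]]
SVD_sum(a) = [[-0.25, 0.16], [0.83, -0.52]] + [[-0.44, -0.71], [-0.13, -0.21]]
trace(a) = -1.42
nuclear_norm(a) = 1.89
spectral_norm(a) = 1.02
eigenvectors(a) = [[0.02+0.66j, 0.02-0.66j], [(0.75+0j), 0.75-0.00j]]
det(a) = 0.89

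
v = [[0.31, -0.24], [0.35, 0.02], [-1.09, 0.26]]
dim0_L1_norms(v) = [1.75, 0.52]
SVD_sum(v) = [[0.35, -0.09],[0.32, -0.08],[-1.09, 0.28]] + [[-0.04, -0.15], [0.03, 0.10], [-0.00, -0.02]]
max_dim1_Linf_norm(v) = 1.09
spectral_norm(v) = 1.22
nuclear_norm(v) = 1.41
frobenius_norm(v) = 1.24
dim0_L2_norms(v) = [1.19, 0.35]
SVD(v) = [[-0.29, 0.82], [-0.27, -0.56], [0.92, 0.1]] @ diag([1.2233022457007858, 0.1892924078335285]) @ [[-0.97, 0.25],  [-0.25, -0.97]]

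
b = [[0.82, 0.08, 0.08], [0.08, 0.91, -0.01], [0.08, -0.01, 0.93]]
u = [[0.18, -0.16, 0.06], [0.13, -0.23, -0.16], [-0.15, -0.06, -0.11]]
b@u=[[0.15, -0.15, 0.03], [0.13, -0.22, -0.14], [-0.13, -0.07, -0.1]]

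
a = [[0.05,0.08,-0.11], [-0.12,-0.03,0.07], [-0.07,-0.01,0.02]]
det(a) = -0.00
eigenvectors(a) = [[(0.18+0.31j), (0.18-0.31j), (0.4+0j)], [-0.82+0.00j, (-0.82-0j), 0.58+0.00j], [(-0.44-0.03j), (-0.44+0.03j), 0.71+0.00j]]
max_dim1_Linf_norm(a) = 0.12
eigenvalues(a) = [(0.03+0.05j), (0.03-0.05j), (-0.03+0j)]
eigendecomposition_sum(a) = [[(0.03+0.01j), (0.03-0.01j), -0.04-0.00j], [(-0.06+0.04j), -0.02+0.08j, (0.05-0.08j)], [(-0.03+0.02j), (-0.02+0.04j), 0.03-0.04j]] + [[(0.03-0.01j), (0.03+0.01j), -0.04+0.00j], [(-0.06-0.04j), -0.02-0.08j, (0.05+0.08j)], [(-0.03-0.02j), (-0.02-0.04j), (0.03+0.04j)]] + [[-0.00+0.00j,0.01+0.00j,(-0.02-0j)], [-0.00+0.00j,(0.02+0j),-0.04-0.00j], [-0.00+0.00j,0.02+0.00j,(-0.04-0j)]]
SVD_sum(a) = [[0.09,0.05,-0.08], [-0.09,-0.05,0.09], [-0.04,-0.02,0.04]] + [[-0.04, 0.03, -0.03], [-0.03, 0.02, -0.02], [-0.03, 0.02, -0.02]] + [[0.0,  0.0,  0.00], [0.00,  0.0,  0.00], [-0.0,  -0.00,  -0.0]]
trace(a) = 0.04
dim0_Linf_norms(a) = [0.12, 0.08, 0.11]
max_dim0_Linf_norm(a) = 0.12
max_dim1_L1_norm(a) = 0.24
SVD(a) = [[-0.66, -0.73, -0.16], [0.68, -0.5, -0.54], [0.32, -0.47, 0.83]] @ diag([0.2015386319574506, 0.07709739094298602, 0.006178360502888379]) @ [[-0.68,-0.38,0.63], [0.72,-0.51,0.47], [-0.14,-0.77,-0.62]]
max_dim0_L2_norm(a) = 0.15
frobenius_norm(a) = 0.22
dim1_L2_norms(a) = [0.14, 0.14, 0.07]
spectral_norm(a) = 0.20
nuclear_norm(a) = 0.28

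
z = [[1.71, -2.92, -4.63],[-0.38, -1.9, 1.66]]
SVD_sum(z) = [[1.73, -2.69, -4.75], [-0.18, 0.28, 0.50]] + [[-0.02, -0.23, 0.12], [-0.20, -2.18, 1.16]]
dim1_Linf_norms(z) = [4.63, 1.9]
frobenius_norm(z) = 6.28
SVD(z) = [[-0.99, 0.1],[0.10, 0.99]] @ diag([5.760102315807295, 2.493716365473718]) @ [[-0.30, 0.47, 0.83], [-0.08, -0.88, 0.47]]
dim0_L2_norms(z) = [1.75, 3.48, 4.92]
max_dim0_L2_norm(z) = 4.92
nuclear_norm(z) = 8.25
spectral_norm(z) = 5.76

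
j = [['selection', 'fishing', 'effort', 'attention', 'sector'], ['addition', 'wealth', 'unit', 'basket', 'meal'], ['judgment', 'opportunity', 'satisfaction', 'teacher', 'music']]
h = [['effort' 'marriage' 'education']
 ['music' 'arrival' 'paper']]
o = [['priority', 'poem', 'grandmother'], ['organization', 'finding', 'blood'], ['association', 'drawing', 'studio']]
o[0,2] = 'grandmother'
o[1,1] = 'finding'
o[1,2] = 'blood'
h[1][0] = 'music'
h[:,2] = ['education', 'paper']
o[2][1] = 'drawing'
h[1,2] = 'paper'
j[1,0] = 'addition'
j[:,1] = ['fishing', 'wealth', 'opportunity']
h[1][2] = 'paper'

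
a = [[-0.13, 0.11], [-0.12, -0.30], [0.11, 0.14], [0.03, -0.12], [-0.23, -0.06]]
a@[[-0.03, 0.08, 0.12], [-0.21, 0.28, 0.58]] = [[-0.02, 0.02, 0.05], [0.07, -0.09, -0.19], [-0.03, 0.05, 0.09], [0.02, -0.03, -0.07], [0.02, -0.04, -0.06]]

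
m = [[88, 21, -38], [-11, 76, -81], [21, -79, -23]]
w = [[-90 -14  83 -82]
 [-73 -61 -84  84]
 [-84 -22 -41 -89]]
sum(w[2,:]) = -236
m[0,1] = 21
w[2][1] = -22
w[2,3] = -89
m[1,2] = -81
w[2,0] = -84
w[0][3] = -82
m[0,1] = 21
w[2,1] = -22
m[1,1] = 76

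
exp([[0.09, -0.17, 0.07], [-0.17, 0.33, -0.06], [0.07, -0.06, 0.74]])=[[1.12, -0.21, 0.12],[-0.21, 1.41, -0.11],[0.12, -0.11, 2.1]]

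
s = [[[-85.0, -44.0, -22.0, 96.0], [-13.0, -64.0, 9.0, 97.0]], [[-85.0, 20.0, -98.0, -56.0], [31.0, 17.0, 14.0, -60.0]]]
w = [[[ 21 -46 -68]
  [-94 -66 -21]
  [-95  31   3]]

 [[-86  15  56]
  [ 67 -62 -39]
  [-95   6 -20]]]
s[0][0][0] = -85.0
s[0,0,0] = -85.0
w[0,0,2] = -68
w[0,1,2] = -21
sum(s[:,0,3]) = 40.0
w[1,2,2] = -20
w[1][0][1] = 15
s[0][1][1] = -64.0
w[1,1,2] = -39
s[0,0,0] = -85.0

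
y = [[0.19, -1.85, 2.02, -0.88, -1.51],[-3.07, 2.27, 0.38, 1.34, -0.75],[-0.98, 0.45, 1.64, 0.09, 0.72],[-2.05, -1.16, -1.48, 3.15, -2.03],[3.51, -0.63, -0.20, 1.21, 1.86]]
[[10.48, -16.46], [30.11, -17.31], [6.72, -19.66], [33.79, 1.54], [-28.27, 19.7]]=y @ [[-6.02,5.92], [0.07,1.29], [2.99,-8.31], [4.22,0.17], [-6.24,-1.15]]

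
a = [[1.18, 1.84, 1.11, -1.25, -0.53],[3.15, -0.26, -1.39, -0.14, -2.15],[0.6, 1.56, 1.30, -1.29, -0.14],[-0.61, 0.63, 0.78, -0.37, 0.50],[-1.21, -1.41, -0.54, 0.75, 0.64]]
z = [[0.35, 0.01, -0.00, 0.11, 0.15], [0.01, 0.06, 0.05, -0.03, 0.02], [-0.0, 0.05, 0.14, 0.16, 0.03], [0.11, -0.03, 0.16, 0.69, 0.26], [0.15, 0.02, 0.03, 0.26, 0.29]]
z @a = [[0.20, 0.50, 0.38, -0.37, -0.06], [0.22, 0.03, -0.04, -0.06, -0.14], [0.11, 0.26, 0.22, -0.22, -0.03], [-0.6, 0.53, 0.77, -0.4, 0.5], [-0.25, 0.07, 0.22, -0.11, 0.19]]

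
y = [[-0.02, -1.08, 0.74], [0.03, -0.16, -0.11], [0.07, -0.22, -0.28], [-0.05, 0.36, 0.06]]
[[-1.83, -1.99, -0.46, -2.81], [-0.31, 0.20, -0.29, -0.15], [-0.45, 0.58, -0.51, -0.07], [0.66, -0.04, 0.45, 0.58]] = y @ [[0.74, 1.14, 1.77, -1.25], [1.89, 0.39, 1.27, 1.67], [0.30, -2.09, 1.28, -1.39]]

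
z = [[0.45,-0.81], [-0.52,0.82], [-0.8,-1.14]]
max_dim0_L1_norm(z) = 2.77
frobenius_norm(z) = 1.93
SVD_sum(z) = [[-0.06, -0.77], [0.06, 0.77], [-0.09, -1.2]] + [[0.51, -0.04], [-0.58, 0.05], [-0.71, 0.06]]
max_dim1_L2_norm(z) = 1.39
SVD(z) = [[0.48, 0.49], [-0.48, -0.56], [0.74, -0.67]] @ diag([1.6241051939374405, 1.050372466806622]) @ [[-0.08, -1.0], [1.0, -0.08]]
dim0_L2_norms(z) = [1.05, 1.62]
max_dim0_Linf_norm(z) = 1.14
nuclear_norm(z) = 2.67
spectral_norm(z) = 1.62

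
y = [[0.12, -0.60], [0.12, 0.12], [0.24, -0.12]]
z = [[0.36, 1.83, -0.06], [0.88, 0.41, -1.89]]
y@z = [[-0.48, -0.03, 1.13],  [0.15, 0.27, -0.23],  [-0.02, 0.39, 0.21]]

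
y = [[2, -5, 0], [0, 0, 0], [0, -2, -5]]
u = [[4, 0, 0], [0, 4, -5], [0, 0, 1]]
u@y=[[8, -20, 0], [0, 10, 25], [0, -2, -5]]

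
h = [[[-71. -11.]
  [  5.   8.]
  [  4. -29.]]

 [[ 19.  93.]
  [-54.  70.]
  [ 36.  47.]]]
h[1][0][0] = 19.0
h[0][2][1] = -29.0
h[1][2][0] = 36.0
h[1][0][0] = 19.0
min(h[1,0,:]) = 19.0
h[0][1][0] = 5.0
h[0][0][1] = -11.0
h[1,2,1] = 47.0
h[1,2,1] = 47.0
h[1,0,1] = 93.0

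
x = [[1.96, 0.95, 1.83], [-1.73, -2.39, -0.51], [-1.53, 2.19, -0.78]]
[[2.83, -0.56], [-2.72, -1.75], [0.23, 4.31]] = x@ [[0.43, -0.81], [0.67, 1.35], [0.74, -0.14]]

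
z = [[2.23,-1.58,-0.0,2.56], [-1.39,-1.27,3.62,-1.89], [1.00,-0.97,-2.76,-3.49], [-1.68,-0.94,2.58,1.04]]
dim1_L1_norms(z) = [6.37, 8.17, 8.22, 6.24]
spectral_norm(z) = 5.93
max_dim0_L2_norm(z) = 5.23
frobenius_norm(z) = 8.21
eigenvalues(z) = [(1.66+1.53j), (1.66-1.53j), (-2.04+3.13j), (-2.04-3.13j)]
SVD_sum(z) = [[-0.02, -0.01, 0.05, 0.02],[-1.26, -0.35, 2.83, 0.96],[1.44, 0.39, -3.21, -1.09],[-1.28, -0.35, 2.86, 0.97]] + [[1.08, 0.16, -0.45, 2.83], [-1.00, -0.15, 0.42, -2.62], [-0.89, -0.13, 0.37, -2.31], [-0.02, -0.0, 0.01, -0.06]] + [[1.13, -1.77, 0.38, -0.27], [0.63, -0.98, 0.21, -0.15], [0.67, -1.05, 0.22, -0.16], [0.11, -0.18, 0.04, -0.03]] + [[0.04, 0.03, 0.03, -0.01], [0.25, 0.21, 0.16, -0.08], [-0.22, -0.18, -0.14, 0.07], [-0.49, -0.41, -0.32, 0.16]]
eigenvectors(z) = [[0.79+0.00j, (0.79-0j), (0.01+0.08j), (0.01-0.08j)], [(-0.07-0.38j), (-0.07+0.38j), (0.72+0j), (0.72-0j)], [(0.29-0.21j), (0.29+0.21j), (0.02+0.59j), (0.02-0.59j)], [(-0.22+0.24j), (-0.22-0.24j), (0.33-0.12j), 0.33+0.12j]]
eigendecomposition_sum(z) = [[1.13+0.50j,-0.72+0.83j,(0.15-0.43j),1.53-1.80j], [(0.14-0.58j),0.46+0.27j,(-0.22-0.04j),(-1-0.57j)], [0.55-0.11j,-0.05+0.50j,(-0.06-0.2j),(0.09-1.07j)], [(-0.47+0.21j),(-0.05-0.45j),0.09+0.17j,(0.13+0.96j)]] + [[(1.13-0.5j),(-0.72-0.83j),0.15+0.43j,1.53+1.80j], [(0.14+0.58j),0.46-0.27j,(-0.22+0.04j),-1.00+0.57j], [(0.55+0.11j),(-0.05-0.5j),(-0.06+0.2j),0.09+1.07j], [-0.47-0.21j,-0.05+0.45j,(0.09-0.17j),(0.13-0.96j)]] + [[-0.02-0.09j, -0.07-0.11j, -0.15+0.25j, -0.25+0.04j],[(-0.84+0.03j), (-1.09+0.49j), 2.03+1.69j, 0.05+2.24j],[(-0.05-0.68j), (-0.44-0.88j), (-1.32+1.72j), -1.83+0.11j],[-0.37+0.15j, (-0.42+0.4j), (1.2+0.44j), (0.39+1.01j)]] + [[(-0.02+0.09j), (-0.07+0.11j), -0.15-0.25j, -0.25-0.04j], [(-0.84-0.03j), (-1.09-0.49j), 2.03-1.69j, 0.05-2.24j], [(-0.05+0.68j), -0.44+0.88j, -1.32-1.72j, -1.83-0.11j], [-0.37-0.15j, (-0.42-0.4j), (1.2-0.44j), (0.39-1.01j)]]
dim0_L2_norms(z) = [3.28, 2.44, 5.23, 4.84]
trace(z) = -0.76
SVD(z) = [[0.01,-0.63,-0.77,-0.07], [0.55,0.58,-0.43,-0.42], [-0.62,0.51,-0.46,0.37], [0.56,0.01,-0.08,0.83]] @ diag([5.9317057072140065, 4.872211071109517, 2.777232654904131, 0.8890475027223296]) @ [[-0.39, -0.11, 0.87, 0.29], [-0.35, -0.05, 0.15, -0.92], [-0.52, 0.82, -0.18, 0.13], [-0.67, -0.56, -0.44, 0.22]]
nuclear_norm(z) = 14.47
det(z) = 71.36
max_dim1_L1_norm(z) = 8.22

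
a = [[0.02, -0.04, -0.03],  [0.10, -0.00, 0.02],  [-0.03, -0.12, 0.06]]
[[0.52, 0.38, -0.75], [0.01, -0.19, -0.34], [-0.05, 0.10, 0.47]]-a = [[0.50, 0.42, -0.72],  [-0.09, -0.19, -0.36],  [-0.02, 0.22, 0.41]]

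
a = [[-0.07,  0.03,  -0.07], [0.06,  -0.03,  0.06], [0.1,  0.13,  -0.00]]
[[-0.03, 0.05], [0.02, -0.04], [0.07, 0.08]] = a @ [[0.6, -0.12],[0.06, 0.68],[-0.19, -0.24]]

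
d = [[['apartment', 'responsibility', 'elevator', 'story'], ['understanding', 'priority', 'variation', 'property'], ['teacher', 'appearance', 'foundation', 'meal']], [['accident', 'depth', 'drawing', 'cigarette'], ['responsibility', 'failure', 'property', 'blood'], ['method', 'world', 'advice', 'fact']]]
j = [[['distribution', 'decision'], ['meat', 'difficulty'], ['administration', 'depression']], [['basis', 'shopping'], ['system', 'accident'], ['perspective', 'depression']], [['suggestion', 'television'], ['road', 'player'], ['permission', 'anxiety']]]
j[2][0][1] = 'television'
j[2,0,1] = 'television'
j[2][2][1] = 'anxiety'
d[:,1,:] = [['understanding', 'priority', 'variation', 'property'], ['responsibility', 'failure', 'property', 'blood']]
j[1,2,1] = 'depression'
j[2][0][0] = 'suggestion'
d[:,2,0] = ['teacher', 'method']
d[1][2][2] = 'advice'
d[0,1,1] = 'priority'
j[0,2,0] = 'administration'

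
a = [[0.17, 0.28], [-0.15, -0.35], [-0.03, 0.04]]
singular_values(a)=[0.5, 0.06]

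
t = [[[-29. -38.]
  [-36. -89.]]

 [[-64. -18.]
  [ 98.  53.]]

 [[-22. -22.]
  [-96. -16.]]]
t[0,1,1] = -89.0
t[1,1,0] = 98.0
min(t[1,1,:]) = 53.0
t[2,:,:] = [[-22.0, -22.0], [-96.0, -16.0]]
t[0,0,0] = -29.0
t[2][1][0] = -96.0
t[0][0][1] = -38.0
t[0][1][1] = -89.0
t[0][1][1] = -89.0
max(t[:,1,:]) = 98.0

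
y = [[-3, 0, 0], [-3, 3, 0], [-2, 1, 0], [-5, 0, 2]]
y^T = [[-3, -3, -2, -5], [0, 3, 1, 0], [0, 0, 0, 2]]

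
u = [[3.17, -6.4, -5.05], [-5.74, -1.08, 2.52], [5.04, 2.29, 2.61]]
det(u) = -165.50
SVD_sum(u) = [[4.89, -4.63, -5.0], [-2.48, 2.35, 2.54], [0.07, -0.07, -0.07]] + [[-1.86, -1.29, -0.62], [-3.54, -2.46, -1.18], [4.7, 3.27, 1.57]] + [[0.14, -0.48, 0.58],[0.28, -0.97, 1.17],[0.27, -0.92, 1.11]]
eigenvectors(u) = [[(-0.34+0j), -0.66+0.00j, -0.66-0.00j], [(-0.81+0j), 0.46-0.05j, 0.46+0.05j], [0.47+0.00j, -0.37+0.47j, (-0.37-0.47j)]]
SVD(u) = [[-0.89,-0.30,0.34], [0.45,-0.57,0.68], [-0.01,0.76,0.65]] @ diag([9.40829715352116, 7.799388566299696, 2.255456198404037]) @ [[-0.58, 0.55, 0.6], [0.79, 0.55, 0.26], [0.18, -0.63, 0.76]]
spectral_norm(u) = 9.41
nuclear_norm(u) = 19.46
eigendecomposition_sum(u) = [[(-1.12-0j), (-1.74+0j), (-0.17+0j)], [(-2.64-0j), -4.09+0.00j, (-0.4+0j)], [1.54+0.00j, (2.39-0j), 0.23-0.00j]] + [[2.14+0.80j, (-2.33+1.76j), (-2.44+3.6j)], [(-1.55-0.41j), 1.51-1.39j, 1.46-2.68j], [1.75-1.07j, (-0.05+2.62j), (1.19+3.72j)]] + [[(2.14-0.8j), -2.33-1.76j, (-2.44-3.6j)], [(-1.55+0.41j), 1.51+1.39j, (1.46+2.68j)], [1.75+1.07j, (-0.05-2.62j), 1.19-3.72j]]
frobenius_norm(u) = 12.43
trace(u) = 4.70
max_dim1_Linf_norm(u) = 6.4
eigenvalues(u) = [(-4.98+0j), (4.84+3.13j), (4.84-3.13j)]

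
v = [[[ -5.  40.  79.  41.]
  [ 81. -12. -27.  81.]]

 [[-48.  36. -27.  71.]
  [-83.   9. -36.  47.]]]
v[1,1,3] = 47.0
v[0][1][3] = 81.0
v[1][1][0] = -83.0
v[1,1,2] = -36.0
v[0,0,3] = 41.0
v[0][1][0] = 81.0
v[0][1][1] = -12.0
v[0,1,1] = -12.0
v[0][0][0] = -5.0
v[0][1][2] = -27.0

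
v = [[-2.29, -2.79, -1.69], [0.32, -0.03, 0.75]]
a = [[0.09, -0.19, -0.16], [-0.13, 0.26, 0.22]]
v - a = [[-2.38, -2.6, -1.53], [0.45, -0.29, 0.53]]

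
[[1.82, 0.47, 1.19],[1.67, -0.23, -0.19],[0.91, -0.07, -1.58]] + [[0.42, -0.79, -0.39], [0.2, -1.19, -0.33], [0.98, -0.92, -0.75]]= [[2.24, -0.32, 0.8], [1.87, -1.42, -0.52], [1.89, -0.99, -2.33]]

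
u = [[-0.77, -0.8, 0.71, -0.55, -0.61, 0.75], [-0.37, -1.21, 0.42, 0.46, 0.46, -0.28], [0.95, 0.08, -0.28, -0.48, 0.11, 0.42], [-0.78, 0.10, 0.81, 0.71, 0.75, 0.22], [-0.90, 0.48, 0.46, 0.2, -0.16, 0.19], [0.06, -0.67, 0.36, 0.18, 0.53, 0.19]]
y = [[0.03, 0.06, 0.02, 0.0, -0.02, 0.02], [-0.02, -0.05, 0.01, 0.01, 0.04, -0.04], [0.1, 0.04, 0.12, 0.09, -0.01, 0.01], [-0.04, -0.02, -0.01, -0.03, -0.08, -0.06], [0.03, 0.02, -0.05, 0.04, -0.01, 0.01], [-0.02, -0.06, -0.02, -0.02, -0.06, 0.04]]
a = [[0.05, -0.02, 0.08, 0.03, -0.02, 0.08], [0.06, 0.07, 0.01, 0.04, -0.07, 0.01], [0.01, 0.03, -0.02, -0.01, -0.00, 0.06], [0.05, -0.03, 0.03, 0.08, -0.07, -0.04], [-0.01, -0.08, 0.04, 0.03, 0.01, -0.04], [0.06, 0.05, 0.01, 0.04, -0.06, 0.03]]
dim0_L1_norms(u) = [3.83, 3.34, 3.04, 2.58, 2.62, 2.05]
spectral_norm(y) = 0.21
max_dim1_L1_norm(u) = 4.19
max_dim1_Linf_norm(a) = 0.08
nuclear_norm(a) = 0.50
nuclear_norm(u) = 6.43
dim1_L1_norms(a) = [0.28, 0.26, 0.13, 0.3, 0.21, 0.25]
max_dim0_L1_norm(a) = 0.28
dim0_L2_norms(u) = [1.75, 1.67, 1.33, 1.15, 1.21, 0.97]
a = u @ y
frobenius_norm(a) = 0.28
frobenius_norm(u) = 3.37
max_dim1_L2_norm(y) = 0.19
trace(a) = 0.22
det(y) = -0.00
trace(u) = -1.52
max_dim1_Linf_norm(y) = 0.12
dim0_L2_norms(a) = [0.11, 0.13, 0.1, 0.11, 0.12, 0.12]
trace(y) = 0.10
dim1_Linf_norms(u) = [0.8, 1.21, 0.95, 0.81, 0.9, 0.67]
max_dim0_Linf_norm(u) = 1.21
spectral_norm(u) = 2.35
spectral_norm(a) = 0.20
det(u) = -0.00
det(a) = 0.00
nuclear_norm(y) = 0.56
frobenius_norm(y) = 0.27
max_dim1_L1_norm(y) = 0.37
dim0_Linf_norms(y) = [0.1, 0.06, 0.12, 0.09, 0.08, 0.06]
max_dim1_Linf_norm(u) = 1.21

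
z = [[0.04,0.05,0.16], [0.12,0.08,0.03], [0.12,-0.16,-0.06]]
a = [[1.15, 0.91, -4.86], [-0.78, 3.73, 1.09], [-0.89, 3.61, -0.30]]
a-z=[[1.11, 0.86, -5.02],[-0.90, 3.65, 1.06],[-1.01, 3.77, -0.24]]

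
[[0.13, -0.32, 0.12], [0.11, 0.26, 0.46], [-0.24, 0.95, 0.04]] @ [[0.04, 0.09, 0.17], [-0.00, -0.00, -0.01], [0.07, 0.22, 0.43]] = [[0.01, 0.04, 0.08], [0.04, 0.11, 0.21], [-0.01, -0.01, -0.03]]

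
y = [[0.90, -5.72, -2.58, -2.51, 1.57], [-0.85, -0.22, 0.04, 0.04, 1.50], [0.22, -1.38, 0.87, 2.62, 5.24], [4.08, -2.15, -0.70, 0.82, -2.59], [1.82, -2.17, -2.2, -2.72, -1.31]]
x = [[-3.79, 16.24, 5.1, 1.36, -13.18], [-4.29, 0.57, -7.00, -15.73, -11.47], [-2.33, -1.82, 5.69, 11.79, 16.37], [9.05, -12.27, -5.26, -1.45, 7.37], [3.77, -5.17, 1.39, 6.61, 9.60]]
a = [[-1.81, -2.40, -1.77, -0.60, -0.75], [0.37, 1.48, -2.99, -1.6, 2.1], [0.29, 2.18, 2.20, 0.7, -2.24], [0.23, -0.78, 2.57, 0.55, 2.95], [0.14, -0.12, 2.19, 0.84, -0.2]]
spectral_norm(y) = 8.46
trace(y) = 1.06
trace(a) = 2.22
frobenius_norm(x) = 43.24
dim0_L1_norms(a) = [2.84, 6.96, 11.72, 4.29, 8.24]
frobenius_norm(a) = 8.27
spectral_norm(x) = 35.03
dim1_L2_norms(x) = [21.9, 21.14, 21.17, 17.79, 13.37]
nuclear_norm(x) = 68.50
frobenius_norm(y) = 11.84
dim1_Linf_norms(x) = [16.24, 15.73, 16.37, 12.27, 9.6]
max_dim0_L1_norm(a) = 11.72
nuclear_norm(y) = 20.85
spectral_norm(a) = 5.84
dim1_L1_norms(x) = [39.67, 39.06, 38.0, 35.4, 26.54]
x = a @ y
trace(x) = 10.62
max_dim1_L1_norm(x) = 39.67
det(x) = -13.34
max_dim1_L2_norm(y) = 7.0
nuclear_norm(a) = 14.81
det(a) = 0.21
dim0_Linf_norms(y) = [4.08, 5.72, 2.58, 2.72, 5.24]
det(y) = -13.15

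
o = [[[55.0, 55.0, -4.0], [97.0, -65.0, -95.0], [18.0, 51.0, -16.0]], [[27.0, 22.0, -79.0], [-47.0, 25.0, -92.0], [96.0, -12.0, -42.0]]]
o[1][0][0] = 27.0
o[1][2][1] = -12.0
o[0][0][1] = 55.0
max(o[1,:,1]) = 25.0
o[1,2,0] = 96.0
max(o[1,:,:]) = 96.0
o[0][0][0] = 55.0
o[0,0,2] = -4.0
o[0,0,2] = -4.0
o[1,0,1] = 22.0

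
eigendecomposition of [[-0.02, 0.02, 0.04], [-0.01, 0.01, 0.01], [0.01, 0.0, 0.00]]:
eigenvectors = [[-0.89,-0.46,0.67], [-0.33,0.63,-0.33], [0.33,-0.63,0.67]]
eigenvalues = [-0.03, 0.01, 0.01]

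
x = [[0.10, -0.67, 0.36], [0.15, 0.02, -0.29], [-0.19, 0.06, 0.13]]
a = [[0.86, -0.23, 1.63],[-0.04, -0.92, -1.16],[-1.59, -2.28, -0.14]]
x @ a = [[-0.46, -0.23, 0.89], [0.59, 0.61, 0.26], [-0.37, -0.31, -0.40]]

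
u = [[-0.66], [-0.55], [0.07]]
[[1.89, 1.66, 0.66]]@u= [[-2.11]]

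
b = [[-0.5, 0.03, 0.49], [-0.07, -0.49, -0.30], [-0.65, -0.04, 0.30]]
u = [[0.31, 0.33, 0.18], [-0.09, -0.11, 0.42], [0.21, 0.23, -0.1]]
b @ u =[[-0.05,-0.06,-0.13], [-0.04,-0.04,-0.19], [-0.13,-0.14,-0.16]]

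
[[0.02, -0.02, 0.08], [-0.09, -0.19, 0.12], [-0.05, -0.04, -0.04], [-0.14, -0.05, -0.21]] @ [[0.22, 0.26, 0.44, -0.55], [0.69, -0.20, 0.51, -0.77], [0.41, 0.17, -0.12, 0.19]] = [[0.02, 0.02, -0.01, 0.02],[-0.1, 0.04, -0.15, 0.22],[-0.06, -0.01, -0.04, 0.05],[-0.15, -0.06, -0.06, 0.08]]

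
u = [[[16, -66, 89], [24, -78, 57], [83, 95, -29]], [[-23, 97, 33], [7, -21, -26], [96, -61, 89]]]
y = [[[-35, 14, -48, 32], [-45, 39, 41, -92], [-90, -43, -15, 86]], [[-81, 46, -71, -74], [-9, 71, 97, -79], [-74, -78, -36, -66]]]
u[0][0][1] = -66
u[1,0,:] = [-23, 97, 33]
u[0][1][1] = -78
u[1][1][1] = -21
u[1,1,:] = [7, -21, -26]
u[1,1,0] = 7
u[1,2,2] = 89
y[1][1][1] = 71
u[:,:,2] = [[89, 57, -29], [33, -26, 89]]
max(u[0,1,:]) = 57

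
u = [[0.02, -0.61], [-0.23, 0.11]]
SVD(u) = [[0.98, -0.22],  [-0.22, -0.98]] @ diag([0.6232146914900937, 0.2215929789296297]) @ [[0.11, -0.99], [0.99, 0.11]]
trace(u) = 0.13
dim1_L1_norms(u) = [0.63, 0.34]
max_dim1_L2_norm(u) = 0.61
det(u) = -0.14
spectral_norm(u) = 0.62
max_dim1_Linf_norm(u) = 0.61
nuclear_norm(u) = 0.84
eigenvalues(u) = [-0.31, 0.44]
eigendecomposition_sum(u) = [[-0.17, -0.25], [-0.1, -0.14]] + [[0.19, -0.36], [-0.13, 0.25]]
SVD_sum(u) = [[0.07, -0.6], [-0.02, 0.13]] + [[-0.05, -0.01], [-0.21, -0.02]]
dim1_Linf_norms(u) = [0.61, 0.23]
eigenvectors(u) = [[-0.88,0.82], [-0.48,-0.57]]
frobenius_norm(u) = 0.66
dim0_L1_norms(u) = [0.25, 0.72]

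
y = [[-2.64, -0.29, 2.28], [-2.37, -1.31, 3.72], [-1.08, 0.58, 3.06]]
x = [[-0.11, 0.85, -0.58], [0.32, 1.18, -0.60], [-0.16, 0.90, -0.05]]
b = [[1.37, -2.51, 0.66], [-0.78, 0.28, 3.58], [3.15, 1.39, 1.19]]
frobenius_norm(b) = 5.95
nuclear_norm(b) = 10.21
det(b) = -38.29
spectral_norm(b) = 3.99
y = x @ b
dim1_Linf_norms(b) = [2.51, 3.58, 3.15]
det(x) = -0.23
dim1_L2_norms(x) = [1.03, 1.36, 0.92]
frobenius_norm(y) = 6.66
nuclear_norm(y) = 8.84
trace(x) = 1.02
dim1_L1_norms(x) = [1.54, 2.1, 1.11]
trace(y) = -0.89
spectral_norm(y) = 6.42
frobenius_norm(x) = 1.94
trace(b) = 2.84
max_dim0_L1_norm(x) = 2.93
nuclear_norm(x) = 2.59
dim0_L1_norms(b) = [5.3, 4.18, 5.43]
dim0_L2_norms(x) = [0.37, 1.71, 0.84]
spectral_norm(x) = 1.87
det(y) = 8.98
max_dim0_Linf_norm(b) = 3.58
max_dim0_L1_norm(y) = 9.06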